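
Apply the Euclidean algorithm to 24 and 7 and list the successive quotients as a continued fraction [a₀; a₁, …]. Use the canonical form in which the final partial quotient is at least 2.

[3; 2, 3]

⌊24/7⌋ = 3, remainder 3
⌊7/3⌋ = 2, remainder 1
⌊3/1⌋ = 3, remainder 0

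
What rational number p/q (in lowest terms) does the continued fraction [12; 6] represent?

73/6

a_0 = 12: 12/1
a_1 = 6: 73/6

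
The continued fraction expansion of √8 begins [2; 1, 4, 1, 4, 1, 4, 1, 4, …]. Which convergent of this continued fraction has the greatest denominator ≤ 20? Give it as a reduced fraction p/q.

List convergents until the denominator exceeds the bound:
a_0 = 2: 2/1  (≤ bound)
a_1 = 1: 3/1  (≤ bound)
a_2 = 4: 14/5  (≤ bound)
a_3 = 1: 17/6  (≤ bound)
a_4 = 4: 82/29  (> 20, stop)

17/6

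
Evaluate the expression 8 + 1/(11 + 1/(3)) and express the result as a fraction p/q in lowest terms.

275/34

a_0 = 8: 8/1
a_1 = 11: 89/11
a_2 = 3: 275/34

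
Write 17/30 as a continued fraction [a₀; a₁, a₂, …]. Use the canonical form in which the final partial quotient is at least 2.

[0; 1, 1, 3, 4]

17 ÷ 30 → quotient 0, remainder 17
30 ÷ 17 → quotient 1, remainder 13
17 ÷ 13 → quotient 1, remainder 4
13 ÷ 4 → quotient 3, remainder 1
4 ÷ 1 → quotient 4, remainder 0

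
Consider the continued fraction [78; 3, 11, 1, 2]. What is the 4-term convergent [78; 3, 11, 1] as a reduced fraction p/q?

2898/37

Start with 1.
11 + 1/(1/1) = 11 + 1/1 = 12/1
3 + 1/(12/1) = 3 + 1/12 = 37/12
78 + 1/(37/12) = 78 + 12/37 = 2898/37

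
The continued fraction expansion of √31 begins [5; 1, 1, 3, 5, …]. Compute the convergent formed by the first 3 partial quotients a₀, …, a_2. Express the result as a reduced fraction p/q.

11/2

a_0 = 5: 5/1
a_1 = 1: 6/1
a_2 = 1: 11/2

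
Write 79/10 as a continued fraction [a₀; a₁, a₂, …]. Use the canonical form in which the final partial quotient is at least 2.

[7; 1, 9]

Apply division with remainder until the remainder is 0:
79 ÷ 10 → quotient 7, remainder 9
10 ÷ 9 → quotient 1, remainder 1
9 ÷ 1 → quotient 9, remainder 0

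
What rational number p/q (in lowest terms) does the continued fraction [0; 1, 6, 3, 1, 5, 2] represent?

313/363

Start with 2.
5 + 1/(2/1) = 5 + 1/2 = 11/2
1 + 1/(11/2) = 1 + 2/11 = 13/11
3 + 1/(13/11) = 3 + 11/13 = 50/13
6 + 1/(50/13) = 6 + 13/50 = 313/50
1 + 1/(313/50) = 1 + 50/313 = 363/313
0 + 1/(363/313) = 0 + 313/363 = 313/363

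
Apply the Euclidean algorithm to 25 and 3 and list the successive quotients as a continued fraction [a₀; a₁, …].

25 = 8·3 + 1, so a_0 = 8
3 = 3·1 + 0, so a_1 = 3

[8; 3]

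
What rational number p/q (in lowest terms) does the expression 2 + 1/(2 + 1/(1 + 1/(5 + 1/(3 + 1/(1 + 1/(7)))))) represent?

1296/551

Start with 7.
1 + 1/(7/1) = 1 + 1/7 = 8/7
3 + 1/(8/7) = 3 + 7/8 = 31/8
5 + 1/(31/8) = 5 + 8/31 = 163/31
1 + 1/(163/31) = 1 + 31/163 = 194/163
2 + 1/(194/163) = 2 + 163/194 = 551/194
2 + 1/(551/194) = 2 + 194/551 = 1296/551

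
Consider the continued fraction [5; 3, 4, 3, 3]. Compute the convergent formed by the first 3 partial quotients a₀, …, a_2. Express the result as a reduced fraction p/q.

Start with 4.
3 + 1/(4/1) = 3 + 1/4 = 13/4
5 + 1/(13/4) = 5 + 4/13 = 69/13

69/13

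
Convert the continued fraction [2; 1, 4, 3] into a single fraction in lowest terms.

a_0 = 2: 2/1
a_1 = 1: 3/1
a_2 = 4: 14/5
a_3 = 3: 45/16

45/16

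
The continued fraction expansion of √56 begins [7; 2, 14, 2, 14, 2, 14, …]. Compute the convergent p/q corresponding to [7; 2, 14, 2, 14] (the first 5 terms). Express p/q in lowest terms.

Start with 14.
2 + 1/(14/1) = 2 + 1/14 = 29/14
14 + 1/(29/14) = 14 + 14/29 = 420/29
2 + 1/(420/29) = 2 + 29/420 = 869/420
7 + 1/(869/420) = 7 + 420/869 = 6503/869

6503/869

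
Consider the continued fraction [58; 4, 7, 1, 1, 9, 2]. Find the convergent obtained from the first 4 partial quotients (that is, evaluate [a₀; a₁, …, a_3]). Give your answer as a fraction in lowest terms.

Start with 1.
7 + 1/(1/1) = 7 + 1/1 = 8/1
4 + 1/(8/1) = 4 + 1/8 = 33/8
58 + 1/(33/8) = 58 + 8/33 = 1922/33

1922/33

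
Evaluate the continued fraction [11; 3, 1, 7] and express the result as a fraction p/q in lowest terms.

349/31

Start with 7.
1 + 1/(7/1) = 1 + 1/7 = 8/7
3 + 1/(8/7) = 3 + 7/8 = 31/8
11 + 1/(31/8) = 11 + 8/31 = 349/31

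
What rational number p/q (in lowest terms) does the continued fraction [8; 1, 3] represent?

Start with 3.
1 + 1/(3/1) = 1 + 1/3 = 4/3
8 + 1/(4/3) = 8 + 3/4 = 35/4

35/4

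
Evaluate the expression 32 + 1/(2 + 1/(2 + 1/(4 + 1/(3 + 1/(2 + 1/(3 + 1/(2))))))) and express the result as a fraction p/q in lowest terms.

Start with 2.
3 + 1/(2/1) = 3 + 1/2 = 7/2
2 + 1/(7/2) = 2 + 2/7 = 16/7
3 + 1/(16/7) = 3 + 7/16 = 55/16
4 + 1/(55/16) = 4 + 16/55 = 236/55
2 + 1/(236/55) = 2 + 55/236 = 527/236
2 + 1/(527/236) = 2 + 236/527 = 1290/527
32 + 1/(1290/527) = 32 + 527/1290 = 41807/1290

41807/1290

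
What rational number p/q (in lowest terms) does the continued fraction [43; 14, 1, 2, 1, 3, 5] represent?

a_0 = 43: 43/1
a_1 = 14: 603/14
a_2 = 1: 646/15
a_3 = 2: 1895/44
a_4 = 1: 2541/59
a_5 = 3: 9518/221
a_6 = 5: 50131/1164

50131/1164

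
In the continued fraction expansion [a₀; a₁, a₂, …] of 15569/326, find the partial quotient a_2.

3

⌊15569/326⌋ = 47, remainder 247
⌊326/247⌋ = 1, remainder 79
⌊247/79⌋ = 3, remainder 10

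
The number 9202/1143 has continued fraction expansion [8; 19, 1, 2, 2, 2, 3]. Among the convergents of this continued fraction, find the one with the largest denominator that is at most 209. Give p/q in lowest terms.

1111/138

a_0 = 8: 8/1  (≤ bound)
a_1 = 19: 153/19  (≤ bound)
a_2 = 1: 161/20  (≤ bound)
a_3 = 2: 475/59  (≤ bound)
a_4 = 2: 1111/138  (≤ bound)
a_5 = 2: 2697/335  (> 209, stop)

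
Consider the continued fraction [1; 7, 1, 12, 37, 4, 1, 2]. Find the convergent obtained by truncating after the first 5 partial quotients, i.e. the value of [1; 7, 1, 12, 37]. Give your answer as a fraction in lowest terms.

Starting at the tail and folding back:
Start with 37.
12 + 1/(37/1) = 12 + 1/37 = 445/37
1 + 1/(445/37) = 1 + 37/445 = 482/445
7 + 1/(482/445) = 7 + 445/482 = 3819/482
1 + 1/(3819/482) = 1 + 482/3819 = 4301/3819

4301/3819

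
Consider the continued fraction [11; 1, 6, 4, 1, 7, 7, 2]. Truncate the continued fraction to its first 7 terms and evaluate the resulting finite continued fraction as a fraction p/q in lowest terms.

Start with 7.
7 + 1/(7/1) = 7 + 1/7 = 50/7
1 + 1/(50/7) = 1 + 7/50 = 57/50
4 + 1/(57/50) = 4 + 50/57 = 278/57
6 + 1/(278/57) = 6 + 57/278 = 1725/278
1 + 1/(1725/278) = 1 + 278/1725 = 2003/1725
11 + 1/(2003/1725) = 11 + 1725/2003 = 23758/2003

23758/2003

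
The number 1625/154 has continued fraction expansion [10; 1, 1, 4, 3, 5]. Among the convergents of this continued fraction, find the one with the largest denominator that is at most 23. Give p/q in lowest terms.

95/9

List convergents until the denominator exceeds the bound:
a_0 = 10: 10/1  (≤ bound)
a_1 = 1: 11/1  (≤ bound)
a_2 = 1: 21/2  (≤ bound)
a_3 = 4: 95/9  (≤ bound)
a_4 = 3: 306/29  (> 23, stop)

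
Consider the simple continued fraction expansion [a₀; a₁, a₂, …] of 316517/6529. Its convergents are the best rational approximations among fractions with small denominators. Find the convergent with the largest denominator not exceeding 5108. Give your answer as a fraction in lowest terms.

5672/117

a_0 = 48: 48/1  (≤ bound)
a_1 = 2: 97/2  (≤ bound)
a_2 = 11: 1115/23  (≤ bound)
a_3 = 4: 4557/94  (≤ bound)
a_4 = 1: 5672/117  (≤ bound)
a_5 = 55: 316517/6529  (> 5108, stop)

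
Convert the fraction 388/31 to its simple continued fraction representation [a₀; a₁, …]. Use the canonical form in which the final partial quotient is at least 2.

[12; 1, 1, 15]

⌊388/31⌋ = 12, remainder 16
⌊31/16⌋ = 1, remainder 15
⌊16/15⌋ = 1, remainder 1
⌊15/1⌋ = 15, remainder 0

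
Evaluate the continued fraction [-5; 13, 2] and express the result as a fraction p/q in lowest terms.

a_0 = -5: -5/1
a_1 = 13: -64/13
a_2 = 2: -133/27

-133/27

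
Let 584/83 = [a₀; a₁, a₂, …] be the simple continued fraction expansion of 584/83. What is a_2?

1

Run the Euclidean algorithm, recording each quotient:
584 ÷ 83 → quotient 7, remainder 3
83 ÷ 3 → quotient 27, remainder 2
3 ÷ 2 → quotient 1, remainder 1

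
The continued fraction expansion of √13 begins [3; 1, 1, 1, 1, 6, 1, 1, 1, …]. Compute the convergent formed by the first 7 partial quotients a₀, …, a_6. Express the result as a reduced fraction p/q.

Start with 1.
6 + 1/(1/1) = 6 + 1/1 = 7/1
1 + 1/(7/1) = 1 + 1/7 = 8/7
1 + 1/(8/7) = 1 + 7/8 = 15/8
1 + 1/(15/8) = 1 + 8/15 = 23/15
1 + 1/(23/15) = 1 + 15/23 = 38/23
3 + 1/(38/23) = 3 + 23/38 = 137/38

137/38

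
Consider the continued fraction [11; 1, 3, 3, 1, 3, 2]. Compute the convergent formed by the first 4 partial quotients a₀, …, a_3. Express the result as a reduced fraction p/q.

153/13

a_0 = 11: 11/1
a_1 = 1: 12/1
a_2 = 3: 47/4
a_3 = 3: 153/13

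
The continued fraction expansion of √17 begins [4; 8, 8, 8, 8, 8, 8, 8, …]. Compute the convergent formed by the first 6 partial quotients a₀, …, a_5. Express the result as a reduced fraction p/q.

Collapse the nested fraction from the inside out:
Start with 8.
8 + 1/(8/1) = 8 + 1/8 = 65/8
8 + 1/(65/8) = 8 + 8/65 = 528/65
8 + 1/(528/65) = 8 + 65/528 = 4289/528
8 + 1/(4289/528) = 8 + 528/4289 = 34840/4289
4 + 1/(34840/4289) = 4 + 4289/34840 = 143649/34840

143649/34840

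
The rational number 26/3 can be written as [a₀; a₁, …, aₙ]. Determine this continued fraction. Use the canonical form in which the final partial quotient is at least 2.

[8; 1, 2]

Run the Euclidean algorithm, recording each quotient:
⌊26/3⌋ = 8, remainder 2
⌊3/2⌋ = 1, remainder 1
⌊2/1⌋ = 2, remainder 0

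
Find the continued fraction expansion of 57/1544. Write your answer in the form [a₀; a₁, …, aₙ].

[0; 27, 11, 2, 2]

Apply division with remainder until the remainder is 0:
⌊57/1544⌋ = 0, remainder 57
⌊1544/57⌋ = 27, remainder 5
⌊57/5⌋ = 11, remainder 2
⌊5/2⌋ = 2, remainder 1
⌊2/1⌋ = 2, remainder 0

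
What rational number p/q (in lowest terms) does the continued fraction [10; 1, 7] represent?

a_0 = 10: 10/1
a_1 = 1: 11/1
a_2 = 7: 87/8

87/8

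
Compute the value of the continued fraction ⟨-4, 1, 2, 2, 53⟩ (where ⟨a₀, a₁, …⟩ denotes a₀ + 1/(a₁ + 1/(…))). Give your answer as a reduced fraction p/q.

-1229/374

Compute successive convergents:
a_0 = -4: -4/1
a_1 = 1: -3/1
a_2 = 2: -10/3
a_3 = 2: -23/7
a_4 = 53: -1229/374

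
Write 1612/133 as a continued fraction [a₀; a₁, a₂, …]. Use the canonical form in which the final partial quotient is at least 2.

Repeatedly divide and take the remainder:
⌊1612/133⌋ = 12, remainder 16
⌊133/16⌋ = 8, remainder 5
⌊16/5⌋ = 3, remainder 1
⌊5/1⌋ = 5, remainder 0

[12; 8, 3, 5]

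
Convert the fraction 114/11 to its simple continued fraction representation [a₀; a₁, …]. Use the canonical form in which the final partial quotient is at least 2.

[10; 2, 1, 3]

Apply division with remainder until the remainder is 0:
114 ÷ 11 → quotient 10, remainder 4
11 ÷ 4 → quotient 2, remainder 3
4 ÷ 3 → quotient 1, remainder 1
3 ÷ 1 → quotient 3, remainder 0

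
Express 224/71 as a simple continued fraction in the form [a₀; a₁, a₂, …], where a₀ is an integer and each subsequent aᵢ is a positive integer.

⌊224/71⌋ = 3, remainder 11
⌊71/11⌋ = 6, remainder 5
⌊11/5⌋ = 2, remainder 1
⌊5/1⌋ = 5, remainder 0

[3; 6, 2, 5]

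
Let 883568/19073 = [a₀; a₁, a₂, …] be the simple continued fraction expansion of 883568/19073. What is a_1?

⌊883568/19073⌋ = 46, remainder 6210
⌊19073/6210⌋ = 3, remainder 443

3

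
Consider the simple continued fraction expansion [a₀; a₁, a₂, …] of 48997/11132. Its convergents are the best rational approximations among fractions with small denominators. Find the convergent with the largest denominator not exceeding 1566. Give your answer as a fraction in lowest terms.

List convergents until the denominator exceeds the bound:
a_0 = 4: 4/1  (≤ bound)
a_1 = 2: 9/2  (≤ bound)
a_2 = 2: 22/5  (≤ bound)
a_3 = 27: 603/137  (≤ bound)
a_4 = 11: 6655/1512  (≤ bound)
a_5 = 1: 7258/1649  (> 1566, stop)

6655/1512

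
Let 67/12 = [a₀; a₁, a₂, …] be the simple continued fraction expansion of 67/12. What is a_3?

2

67 = 5·12 + 7, so a_0 = 5
12 = 1·7 + 5, so a_1 = 1
7 = 1·5 + 2, so a_2 = 1
5 = 2·2 + 1, so a_3 = 2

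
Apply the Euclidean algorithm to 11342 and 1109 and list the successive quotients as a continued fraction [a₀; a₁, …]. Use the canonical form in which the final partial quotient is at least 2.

[10; 4, 2, 2, 50]

⌊11342/1109⌋ = 10, remainder 252
⌊1109/252⌋ = 4, remainder 101
⌊252/101⌋ = 2, remainder 50
⌊101/50⌋ = 2, remainder 1
⌊50/1⌋ = 50, remainder 0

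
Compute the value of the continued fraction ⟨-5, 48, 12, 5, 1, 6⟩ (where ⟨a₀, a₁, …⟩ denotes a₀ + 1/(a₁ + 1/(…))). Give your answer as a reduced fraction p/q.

-119466/23993

a_0 = -5: -5/1
a_1 = 48: -239/48
a_2 = 12: -2873/577
a_3 = 5: -14604/2933
a_4 = 1: -17477/3510
a_5 = 6: -119466/23993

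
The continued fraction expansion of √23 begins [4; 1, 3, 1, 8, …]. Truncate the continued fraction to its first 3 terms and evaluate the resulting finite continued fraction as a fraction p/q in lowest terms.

19/4

Start with 3.
1 + 1/(3/1) = 1 + 1/3 = 4/3
4 + 1/(4/3) = 4 + 3/4 = 19/4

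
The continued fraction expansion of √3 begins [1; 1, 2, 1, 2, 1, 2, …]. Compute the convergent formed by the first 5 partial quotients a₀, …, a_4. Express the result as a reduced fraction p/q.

19/11

Start with 2.
1 + 1/(2/1) = 1 + 1/2 = 3/2
2 + 1/(3/2) = 2 + 2/3 = 8/3
1 + 1/(8/3) = 1 + 3/8 = 11/8
1 + 1/(11/8) = 1 + 8/11 = 19/11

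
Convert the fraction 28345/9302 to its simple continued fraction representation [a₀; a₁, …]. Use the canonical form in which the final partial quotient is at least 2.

[3; 21, 5, 3, 2, 5, 2]

28345 = 3·9302 + 439, so a_0 = 3
9302 = 21·439 + 83, so a_1 = 21
439 = 5·83 + 24, so a_2 = 5
83 = 3·24 + 11, so a_3 = 3
24 = 2·11 + 2, so a_4 = 2
11 = 5·2 + 1, so a_5 = 5
2 = 2·1 + 0, so a_6 = 2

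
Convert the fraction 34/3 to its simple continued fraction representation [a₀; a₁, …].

⌊34/3⌋ = 11, remainder 1
⌊3/1⌋ = 3, remainder 0

[11; 3]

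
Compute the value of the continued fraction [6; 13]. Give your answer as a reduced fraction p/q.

Start with 13.
6 + 1/(13/1) = 6 + 1/13 = 79/13

79/13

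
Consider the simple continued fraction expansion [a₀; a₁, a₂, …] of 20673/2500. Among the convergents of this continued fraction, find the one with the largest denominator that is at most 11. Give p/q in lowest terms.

List convergents until the denominator exceeds the bound:
a_0 = 8: 8/1  (≤ bound)
a_1 = 3: 25/3  (≤ bound)
a_2 = 1: 33/4  (≤ bound)
a_3 = 2: 91/11  (≤ bound)
a_4 = 1: 124/15  (> 11, stop)

91/11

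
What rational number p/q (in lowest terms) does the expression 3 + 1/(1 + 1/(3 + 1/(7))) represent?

a_0 = 3: 3/1
a_1 = 1: 4/1
a_2 = 3: 15/4
a_3 = 7: 109/29

109/29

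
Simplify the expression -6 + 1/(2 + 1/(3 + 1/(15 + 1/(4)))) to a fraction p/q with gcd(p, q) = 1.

-2423/435

Compute successive convergents:
a_0 = -6: -6/1
a_1 = 2: -11/2
a_2 = 3: -39/7
a_3 = 15: -596/107
a_4 = 4: -2423/435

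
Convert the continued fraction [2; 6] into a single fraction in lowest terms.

13/6

a_0 = 2: 2/1
a_1 = 6: 13/6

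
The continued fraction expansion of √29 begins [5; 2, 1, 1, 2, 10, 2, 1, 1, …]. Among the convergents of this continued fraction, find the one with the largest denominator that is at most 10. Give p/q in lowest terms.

a_0 = 5: 5/1  (≤ bound)
a_1 = 2: 11/2  (≤ bound)
a_2 = 1: 16/3  (≤ bound)
a_3 = 1: 27/5  (≤ bound)
a_4 = 2: 70/13  (> 10, stop)

27/5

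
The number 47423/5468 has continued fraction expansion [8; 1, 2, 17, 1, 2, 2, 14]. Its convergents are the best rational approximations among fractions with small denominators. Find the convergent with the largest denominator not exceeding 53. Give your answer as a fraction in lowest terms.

451/52

List convergents until the denominator exceeds the bound:
a_0 = 8: 8/1  (≤ bound)
a_1 = 1: 9/1  (≤ bound)
a_2 = 2: 26/3  (≤ bound)
a_3 = 17: 451/52  (≤ bound)
a_4 = 1: 477/55  (> 53, stop)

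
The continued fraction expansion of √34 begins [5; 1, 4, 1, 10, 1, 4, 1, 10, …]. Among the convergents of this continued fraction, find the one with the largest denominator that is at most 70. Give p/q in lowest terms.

a_0 = 5: 5/1  (≤ bound)
a_1 = 1: 6/1  (≤ bound)
a_2 = 4: 29/5  (≤ bound)
a_3 = 1: 35/6  (≤ bound)
a_4 = 10: 379/65  (≤ bound)
a_5 = 1: 414/71  (> 70, stop)

379/65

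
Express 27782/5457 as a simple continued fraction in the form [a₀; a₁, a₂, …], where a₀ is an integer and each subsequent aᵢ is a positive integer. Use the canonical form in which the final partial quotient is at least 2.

27782 = 5·5457 + 497, so a_0 = 5
5457 = 10·497 + 487, so a_1 = 10
497 = 1·487 + 10, so a_2 = 1
487 = 48·10 + 7, so a_3 = 48
10 = 1·7 + 3, so a_4 = 1
7 = 2·3 + 1, so a_5 = 2
3 = 3·1 + 0, so a_6 = 3

[5; 10, 1, 48, 1, 2, 3]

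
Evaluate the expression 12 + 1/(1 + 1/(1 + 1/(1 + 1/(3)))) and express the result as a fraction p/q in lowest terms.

Build up convergents one term at a time:
a_0 = 12: 12/1
a_1 = 1: 13/1
a_2 = 1: 25/2
a_3 = 1: 38/3
a_4 = 3: 139/11

139/11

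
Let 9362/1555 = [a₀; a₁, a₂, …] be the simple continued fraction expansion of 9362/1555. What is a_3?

1

9362 ÷ 1555 → quotient 6, remainder 32
1555 ÷ 32 → quotient 48, remainder 19
32 ÷ 19 → quotient 1, remainder 13
19 ÷ 13 → quotient 1, remainder 6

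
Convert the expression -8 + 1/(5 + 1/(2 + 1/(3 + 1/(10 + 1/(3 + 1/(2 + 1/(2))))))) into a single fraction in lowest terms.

Start with 2.
2 + 1/(2/1) = 2 + 1/2 = 5/2
3 + 1/(5/2) = 3 + 2/5 = 17/5
10 + 1/(17/5) = 10 + 5/17 = 175/17
3 + 1/(175/17) = 3 + 17/175 = 542/175
2 + 1/(542/175) = 2 + 175/542 = 1259/542
5 + 1/(1259/542) = 5 + 542/1259 = 6837/1259
-8 + 1/(6837/1259) = -8 + 1259/6837 = -53437/6837

-53437/6837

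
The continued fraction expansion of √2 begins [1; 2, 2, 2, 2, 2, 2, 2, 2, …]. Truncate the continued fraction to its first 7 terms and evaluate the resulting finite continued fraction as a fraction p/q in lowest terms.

239/169

Collapse the nested fraction from the inside out:
Start with 2.
2 + 1/(2/1) = 2 + 1/2 = 5/2
2 + 1/(5/2) = 2 + 2/5 = 12/5
2 + 1/(12/5) = 2 + 5/12 = 29/12
2 + 1/(29/12) = 2 + 12/29 = 70/29
2 + 1/(70/29) = 2 + 29/70 = 169/70
1 + 1/(169/70) = 1 + 70/169 = 239/169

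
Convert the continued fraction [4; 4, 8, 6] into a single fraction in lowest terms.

Start with 6.
8 + 1/(6/1) = 8 + 1/6 = 49/6
4 + 1/(49/6) = 4 + 6/49 = 202/49
4 + 1/(202/49) = 4 + 49/202 = 857/202

857/202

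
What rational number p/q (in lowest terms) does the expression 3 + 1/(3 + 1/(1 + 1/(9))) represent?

Start with 9.
1 + 1/(9/1) = 1 + 1/9 = 10/9
3 + 1/(10/9) = 3 + 9/10 = 39/10
3 + 1/(39/10) = 3 + 10/39 = 127/39

127/39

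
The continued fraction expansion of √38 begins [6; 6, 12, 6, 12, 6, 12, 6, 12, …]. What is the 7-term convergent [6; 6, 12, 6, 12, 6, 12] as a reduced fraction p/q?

2463306/399601

a_0 = 6: 6/1
a_1 = 6: 37/6
a_2 = 12: 450/73
a_3 = 6: 2737/444
a_4 = 12: 33294/5401
a_5 = 6: 202501/32850
a_6 = 12: 2463306/399601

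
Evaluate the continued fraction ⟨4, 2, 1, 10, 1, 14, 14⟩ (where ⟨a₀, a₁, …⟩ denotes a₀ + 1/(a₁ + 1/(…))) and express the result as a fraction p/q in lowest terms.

31890/7343

Start with 14.
14 + 1/(14/1) = 14 + 1/14 = 197/14
1 + 1/(197/14) = 1 + 14/197 = 211/197
10 + 1/(211/197) = 10 + 197/211 = 2307/211
1 + 1/(2307/211) = 1 + 211/2307 = 2518/2307
2 + 1/(2518/2307) = 2 + 2307/2518 = 7343/2518
4 + 1/(7343/2518) = 4 + 2518/7343 = 31890/7343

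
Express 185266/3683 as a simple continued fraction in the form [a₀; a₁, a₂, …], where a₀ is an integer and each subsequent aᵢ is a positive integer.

[50; 3, 3, 3, 55, 2]

⌊185266/3683⌋ = 50, remainder 1116
⌊3683/1116⌋ = 3, remainder 335
⌊1116/335⌋ = 3, remainder 111
⌊335/111⌋ = 3, remainder 2
⌊111/2⌋ = 55, remainder 1
⌊2/1⌋ = 2, remainder 0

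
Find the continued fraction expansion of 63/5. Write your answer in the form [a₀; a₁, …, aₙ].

63 ÷ 5 → quotient 12, remainder 3
5 ÷ 3 → quotient 1, remainder 2
3 ÷ 2 → quotient 1, remainder 1
2 ÷ 1 → quotient 2, remainder 0

[12; 1, 1, 2]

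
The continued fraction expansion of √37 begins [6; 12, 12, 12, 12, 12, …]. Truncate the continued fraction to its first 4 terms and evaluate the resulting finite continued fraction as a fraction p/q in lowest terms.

Build up convergents one term at a time:
a_0 = 6: 6/1
a_1 = 12: 73/12
a_2 = 12: 882/145
a_3 = 12: 10657/1752

10657/1752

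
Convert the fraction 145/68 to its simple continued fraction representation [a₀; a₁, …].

Run the Euclidean algorithm, recording each quotient:
⌊145/68⌋ = 2, remainder 9
⌊68/9⌋ = 7, remainder 5
⌊9/5⌋ = 1, remainder 4
⌊5/4⌋ = 1, remainder 1
⌊4/1⌋ = 4, remainder 0

[2; 7, 1, 1, 4]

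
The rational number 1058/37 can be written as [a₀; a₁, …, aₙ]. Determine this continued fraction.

[28; 1, 1, 2, 7]

⌊1058/37⌋ = 28, remainder 22
⌊37/22⌋ = 1, remainder 15
⌊22/15⌋ = 1, remainder 7
⌊15/7⌋ = 2, remainder 1
⌊7/1⌋ = 7, remainder 0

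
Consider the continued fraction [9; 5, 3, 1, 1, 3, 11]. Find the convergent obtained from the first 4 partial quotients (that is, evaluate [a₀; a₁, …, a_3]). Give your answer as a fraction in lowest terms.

Build up convergents one term at a time:
a_0 = 9: 9/1
a_1 = 5: 46/5
a_2 = 3: 147/16
a_3 = 1: 193/21

193/21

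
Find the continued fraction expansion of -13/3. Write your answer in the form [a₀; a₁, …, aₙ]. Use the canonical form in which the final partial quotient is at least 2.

Repeatedly divide and take the remainder:
-13 = -5·3 + 2, so a_0 = -5
3 = 1·2 + 1, so a_1 = 1
2 = 2·1 + 0, so a_2 = 2

[-5; 1, 2]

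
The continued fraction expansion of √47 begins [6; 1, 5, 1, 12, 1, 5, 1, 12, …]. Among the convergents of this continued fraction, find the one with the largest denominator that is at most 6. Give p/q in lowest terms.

41/6

a_0 = 6: 6/1  (≤ bound)
a_1 = 1: 7/1  (≤ bound)
a_2 = 5: 41/6  (≤ bound)
a_3 = 1: 48/7  (> 6, stop)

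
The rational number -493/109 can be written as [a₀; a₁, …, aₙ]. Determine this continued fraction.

⌊-493/109⌋ = -5, remainder 52
⌊109/52⌋ = 2, remainder 5
⌊52/5⌋ = 10, remainder 2
⌊5/2⌋ = 2, remainder 1
⌊2/1⌋ = 2, remainder 0

[-5; 2, 10, 2, 2]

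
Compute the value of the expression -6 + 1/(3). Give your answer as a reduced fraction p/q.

-17/3

Compute successive convergents:
a_0 = -6: -6/1
a_1 = 3: -17/3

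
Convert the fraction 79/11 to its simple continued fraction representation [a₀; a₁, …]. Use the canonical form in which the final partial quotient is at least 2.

[7; 5, 2]

Repeatedly divide and take the remainder:
79 ÷ 11 → quotient 7, remainder 2
11 ÷ 2 → quotient 5, remainder 1
2 ÷ 1 → quotient 2, remainder 0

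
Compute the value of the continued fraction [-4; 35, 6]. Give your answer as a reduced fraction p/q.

a_0 = -4: -4/1
a_1 = 35: -139/35
a_2 = 6: -838/211

-838/211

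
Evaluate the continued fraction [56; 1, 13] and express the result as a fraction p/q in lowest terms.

797/14

a_0 = 56: 56/1
a_1 = 1: 57/1
a_2 = 13: 797/14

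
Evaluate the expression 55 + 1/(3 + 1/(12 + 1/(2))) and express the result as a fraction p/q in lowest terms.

4260/77

Build up convergents one term at a time:
a_0 = 55: 55/1
a_1 = 3: 166/3
a_2 = 12: 2047/37
a_3 = 2: 4260/77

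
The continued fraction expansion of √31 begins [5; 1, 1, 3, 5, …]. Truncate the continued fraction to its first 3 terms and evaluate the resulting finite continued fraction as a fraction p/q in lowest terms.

11/2

Compute successive convergents:
a_0 = 5: 5/1
a_1 = 1: 6/1
a_2 = 1: 11/2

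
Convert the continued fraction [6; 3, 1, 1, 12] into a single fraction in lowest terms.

553/88

Collapse the nested fraction from the inside out:
Start with 12.
1 + 1/(12/1) = 1 + 1/12 = 13/12
1 + 1/(13/12) = 1 + 12/13 = 25/13
3 + 1/(25/13) = 3 + 13/25 = 88/25
6 + 1/(88/25) = 6 + 25/88 = 553/88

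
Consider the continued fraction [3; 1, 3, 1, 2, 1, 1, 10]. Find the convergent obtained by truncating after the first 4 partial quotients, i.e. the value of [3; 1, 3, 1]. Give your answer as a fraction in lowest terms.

19/5

a_0 = 3: 3/1
a_1 = 1: 4/1
a_2 = 3: 15/4
a_3 = 1: 19/5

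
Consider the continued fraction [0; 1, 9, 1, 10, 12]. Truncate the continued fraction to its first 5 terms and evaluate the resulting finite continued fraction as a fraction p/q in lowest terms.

109/120

Build up convergents one term at a time:
a_0 = 0: 0/1
a_1 = 1: 1/1
a_2 = 9: 9/10
a_3 = 1: 10/11
a_4 = 10: 109/120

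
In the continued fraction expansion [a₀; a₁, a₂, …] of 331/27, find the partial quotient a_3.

6

Repeatedly divide and take the remainder:
331 ÷ 27 → quotient 12, remainder 7
27 ÷ 7 → quotient 3, remainder 6
7 ÷ 6 → quotient 1, remainder 1
6 ÷ 1 → quotient 6, remainder 0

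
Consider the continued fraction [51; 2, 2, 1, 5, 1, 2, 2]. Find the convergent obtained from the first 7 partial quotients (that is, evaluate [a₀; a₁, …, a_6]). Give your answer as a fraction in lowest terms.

Work from the innermost term outward:
Start with 2.
1 + 1/(2/1) = 1 + 1/2 = 3/2
5 + 1/(3/2) = 5 + 2/3 = 17/3
1 + 1/(17/3) = 1 + 3/17 = 20/17
2 + 1/(20/17) = 2 + 17/20 = 57/20
2 + 1/(57/20) = 2 + 20/57 = 134/57
51 + 1/(134/57) = 51 + 57/134 = 6891/134

6891/134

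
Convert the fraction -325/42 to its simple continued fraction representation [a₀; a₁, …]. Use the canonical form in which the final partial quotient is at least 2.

[-8; 3, 1, 4, 2]

-325 = -8·42 + 11, so a_0 = -8
42 = 3·11 + 9, so a_1 = 3
11 = 1·9 + 2, so a_2 = 1
9 = 4·2 + 1, so a_3 = 4
2 = 2·1 + 0, so a_4 = 2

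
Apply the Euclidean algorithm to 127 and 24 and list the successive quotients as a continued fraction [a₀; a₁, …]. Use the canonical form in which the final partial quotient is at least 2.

⌊127/24⌋ = 5, remainder 7
⌊24/7⌋ = 3, remainder 3
⌊7/3⌋ = 2, remainder 1
⌊3/1⌋ = 3, remainder 0

[5; 3, 2, 3]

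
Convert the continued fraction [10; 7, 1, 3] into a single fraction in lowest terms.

314/31

a_0 = 10: 10/1
a_1 = 7: 71/7
a_2 = 1: 81/8
a_3 = 3: 314/31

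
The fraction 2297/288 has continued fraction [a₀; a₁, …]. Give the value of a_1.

Repeatedly divide and take the remainder:
⌊2297/288⌋ = 7, remainder 281
⌊288/281⌋ = 1, remainder 7

1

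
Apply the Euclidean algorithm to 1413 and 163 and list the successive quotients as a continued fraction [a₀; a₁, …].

[8; 1, 2, 54]

Run the Euclidean algorithm, recording each quotient:
1413 = 8·163 + 109, so a_0 = 8
163 = 1·109 + 54, so a_1 = 1
109 = 2·54 + 1, so a_2 = 2
54 = 54·1 + 0, so a_3 = 54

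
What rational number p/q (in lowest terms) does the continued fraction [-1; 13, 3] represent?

-37/40

a_0 = -1: -1/1
a_1 = 13: -12/13
a_2 = 3: -37/40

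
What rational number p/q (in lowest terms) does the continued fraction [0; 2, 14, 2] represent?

29/60

a_0 = 0: 0/1
a_1 = 2: 1/2
a_2 = 14: 14/29
a_3 = 2: 29/60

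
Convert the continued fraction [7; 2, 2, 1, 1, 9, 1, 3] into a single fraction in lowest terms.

a_0 = 7: 7/1
a_1 = 2: 15/2
a_2 = 2: 37/5
a_3 = 1: 52/7
a_4 = 1: 89/12
a_5 = 9: 853/115
a_6 = 1: 942/127
a_7 = 3: 3679/496

3679/496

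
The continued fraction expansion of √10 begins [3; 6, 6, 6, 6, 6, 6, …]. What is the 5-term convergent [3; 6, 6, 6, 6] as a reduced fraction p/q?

4443/1405

Start with 6.
6 + 1/(6/1) = 6 + 1/6 = 37/6
6 + 1/(37/6) = 6 + 6/37 = 228/37
6 + 1/(228/37) = 6 + 37/228 = 1405/228
3 + 1/(1405/228) = 3 + 228/1405 = 4443/1405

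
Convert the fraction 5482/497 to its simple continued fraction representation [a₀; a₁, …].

Run the Euclidean algorithm, recording each quotient:
5482 ÷ 497 → quotient 11, remainder 15
497 ÷ 15 → quotient 33, remainder 2
15 ÷ 2 → quotient 7, remainder 1
2 ÷ 1 → quotient 2, remainder 0

[11; 33, 7, 2]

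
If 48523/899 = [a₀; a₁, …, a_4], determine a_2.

38

Run the Euclidean algorithm, recording each quotient:
⌊48523/899⌋ = 53, remainder 876
⌊899/876⌋ = 1, remainder 23
⌊876/23⌋ = 38, remainder 2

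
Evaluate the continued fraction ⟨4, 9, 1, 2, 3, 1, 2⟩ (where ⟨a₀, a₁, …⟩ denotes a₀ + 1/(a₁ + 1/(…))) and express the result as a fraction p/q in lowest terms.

1432/349

Start with 2.
1 + 1/(2/1) = 1 + 1/2 = 3/2
3 + 1/(3/2) = 3 + 2/3 = 11/3
2 + 1/(11/3) = 2 + 3/11 = 25/11
1 + 1/(25/11) = 1 + 11/25 = 36/25
9 + 1/(36/25) = 9 + 25/36 = 349/36
4 + 1/(349/36) = 4 + 36/349 = 1432/349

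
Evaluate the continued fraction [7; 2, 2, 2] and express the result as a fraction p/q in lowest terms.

89/12

Start with 2.
2 + 1/(2/1) = 2 + 1/2 = 5/2
2 + 1/(5/2) = 2 + 2/5 = 12/5
7 + 1/(12/5) = 7 + 5/12 = 89/12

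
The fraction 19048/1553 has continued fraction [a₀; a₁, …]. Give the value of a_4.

2

19048 ÷ 1553 → quotient 12, remainder 412
1553 ÷ 412 → quotient 3, remainder 317
412 ÷ 317 → quotient 1, remainder 95
317 ÷ 95 → quotient 3, remainder 32
95 ÷ 32 → quotient 2, remainder 31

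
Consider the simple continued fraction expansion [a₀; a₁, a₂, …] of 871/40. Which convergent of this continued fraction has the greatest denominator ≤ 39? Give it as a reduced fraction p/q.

196/9

List convergents until the denominator exceeds the bound:
a_0 = 21: 21/1  (≤ bound)
a_1 = 1: 22/1  (≤ bound)
a_2 = 3: 87/4  (≤ bound)
a_3 = 2: 196/9  (≤ bound)
a_4 = 4: 871/40  (> 39, stop)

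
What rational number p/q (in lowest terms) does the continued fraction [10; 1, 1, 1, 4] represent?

149/14

Build up convergents one term at a time:
a_0 = 10: 10/1
a_1 = 1: 11/1
a_2 = 1: 21/2
a_3 = 1: 32/3
a_4 = 4: 149/14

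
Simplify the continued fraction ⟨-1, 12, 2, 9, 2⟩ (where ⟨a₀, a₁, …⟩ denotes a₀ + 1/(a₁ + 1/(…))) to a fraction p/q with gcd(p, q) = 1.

Starting at the tail and folding back:
Start with 2.
9 + 1/(2/1) = 9 + 1/2 = 19/2
2 + 1/(19/2) = 2 + 2/19 = 40/19
12 + 1/(40/19) = 12 + 19/40 = 499/40
-1 + 1/(499/40) = -1 + 40/499 = -459/499

-459/499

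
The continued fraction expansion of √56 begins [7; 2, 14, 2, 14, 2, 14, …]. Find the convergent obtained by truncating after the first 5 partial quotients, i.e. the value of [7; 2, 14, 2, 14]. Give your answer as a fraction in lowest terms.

a_0 = 7: 7/1
a_1 = 2: 15/2
a_2 = 14: 217/29
a_3 = 2: 449/60
a_4 = 14: 6503/869

6503/869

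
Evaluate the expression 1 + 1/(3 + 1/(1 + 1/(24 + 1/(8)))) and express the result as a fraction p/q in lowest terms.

997/796

Build up convergents one term at a time:
a_0 = 1: 1/1
a_1 = 3: 4/3
a_2 = 1: 5/4
a_3 = 24: 124/99
a_4 = 8: 997/796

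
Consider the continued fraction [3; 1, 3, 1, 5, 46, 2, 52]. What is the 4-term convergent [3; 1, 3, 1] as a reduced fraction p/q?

19/5

a_0 = 3: 3/1
a_1 = 1: 4/1
a_2 = 3: 15/4
a_3 = 1: 19/5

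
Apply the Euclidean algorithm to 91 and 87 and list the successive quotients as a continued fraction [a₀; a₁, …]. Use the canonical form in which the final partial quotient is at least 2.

[1; 21, 1, 3]

91 ÷ 87 → quotient 1, remainder 4
87 ÷ 4 → quotient 21, remainder 3
4 ÷ 3 → quotient 1, remainder 1
3 ÷ 1 → quotient 3, remainder 0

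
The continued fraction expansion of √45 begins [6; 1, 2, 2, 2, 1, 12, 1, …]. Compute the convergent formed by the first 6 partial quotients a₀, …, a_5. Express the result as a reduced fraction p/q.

Compute successive convergents:
a_0 = 6: 6/1
a_1 = 1: 7/1
a_2 = 2: 20/3
a_3 = 2: 47/7
a_4 = 2: 114/17
a_5 = 1: 161/24

161/24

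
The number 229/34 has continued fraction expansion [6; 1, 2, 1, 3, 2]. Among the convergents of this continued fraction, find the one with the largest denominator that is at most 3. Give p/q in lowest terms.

20/3

a_0 = 6: 6/1  (≤ bound)
a_1 = 1: 7/1  (≤ bound)
a_2 = 2: 20/3  (≤ bound)
a_3 = 1: 27/4  (> 3, stop)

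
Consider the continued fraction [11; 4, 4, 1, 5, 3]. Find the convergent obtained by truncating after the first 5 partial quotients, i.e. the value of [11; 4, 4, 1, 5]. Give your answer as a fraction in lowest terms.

a_0 = 11: 11/1
a_1 = 4: 45/4
a_2 = 4: 191/17
a_3 = 1: 236/21
a_4 = 5: 1371/122

1371/122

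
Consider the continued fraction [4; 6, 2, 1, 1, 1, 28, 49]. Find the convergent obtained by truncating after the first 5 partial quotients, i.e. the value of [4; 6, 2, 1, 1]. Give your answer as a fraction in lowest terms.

133/32

Starting at the tail and folding back:
Start with 1.
1 + 1/(1/1) = 1 + 1/1 = 2/1
2 + 1/(2/1) = 2 + 1/2 = 5/2
6 + 1/(5/2) = 6 + 2/5 = 32/5
4 + 1/(32/5) = 4 + 5/32 = 133/32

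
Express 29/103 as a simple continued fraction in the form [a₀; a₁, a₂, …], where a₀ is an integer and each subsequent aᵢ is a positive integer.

[0; 3, 1, 1, 4, 3]

Repeatedly divide and take the remainder:
29 ÷ 103 → quotient 0, remainder 29
103 ÷ 29 → quotient 3, remainder 16
29 ÷ 16 → quotient 1, remainder 13
16 ÷ 13 → quotient 1, remainder 3
13 ÷ 3 → quotient 4, remainder 1
3 ÷ 1 → quotient 3, remainder 0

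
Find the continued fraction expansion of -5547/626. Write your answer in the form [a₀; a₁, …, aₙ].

⌊-5547/626⌋ = -9, remainder 87
⌊626/87⌋ = 7, remainder 17
⌊87/17⌋ = 5, remainder 2
⌊17/2⌋ = 8, remainder 1
⌊2/1⌋ = 2, remainder 0

[-9; 7, 5, 8, 2]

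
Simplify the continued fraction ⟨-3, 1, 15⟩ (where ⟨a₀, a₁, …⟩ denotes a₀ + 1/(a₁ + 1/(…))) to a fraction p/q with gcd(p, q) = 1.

-33/16

Start with 15.
1 + 1/(15/1) = 1 + 1/15 = 16/15
-3 + 1/(16/15) = -3 + 15/16 = -33/16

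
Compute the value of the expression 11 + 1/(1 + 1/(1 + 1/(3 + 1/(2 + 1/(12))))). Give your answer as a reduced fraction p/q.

2301/199

a_0 = 11: 11/1
a_1 = 1: 12/1
a_2 = 1: 23/2
a_3 = 3: 81/7
a_4 = 2: 185/16
a_5 = 12: 2301/199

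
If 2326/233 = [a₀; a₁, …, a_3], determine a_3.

4

Apply division with remainder until the remainder is 0:
⌊2326/233⌋ = 9, remainder 229
⌊233/229⌋ = 1, remainder 4
⌊229/4⌋ = 57, remainder 1
⌊4/1⌋ = 4, remainder 0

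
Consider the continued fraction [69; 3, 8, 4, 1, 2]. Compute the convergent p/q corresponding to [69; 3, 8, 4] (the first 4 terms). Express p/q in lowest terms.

7140/103

Work from the innermost term outward:
Start with 4.
8 + 1/(4/1) = 8 + 1/4 = 33/4
3 + 1/(33/4) = 3 + 4/33 = 103/33
69 + 1/(103/33) = 69 + 33/103 = 7140/103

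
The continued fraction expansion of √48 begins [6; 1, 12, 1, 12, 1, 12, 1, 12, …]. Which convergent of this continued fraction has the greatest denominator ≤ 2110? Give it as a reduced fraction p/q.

a_0 = 6: 6/1  (≤ bound)
a_1 = 1: 7/1  (≤ bound)
a_2 = 12: 90/13  (≤ bound)
a_3 = 1: 97/14  (≤ bound)
a_4 = 12: 1254/181  (≤ bound)
a_5 = 1: 1351/195  (≤ bound)
a_6 = 12: 17466/2521  (> 2110, stop)

1351/195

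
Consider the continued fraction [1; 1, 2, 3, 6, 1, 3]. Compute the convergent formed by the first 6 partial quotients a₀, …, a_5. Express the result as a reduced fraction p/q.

a_0 = 1: 1/1
a_1 = 1: 2/1
a_2 = 2: 5/3
a_3 = 3: 17/10
a_4 = 6: 107/63
a_5 = 1: 124/73

124/73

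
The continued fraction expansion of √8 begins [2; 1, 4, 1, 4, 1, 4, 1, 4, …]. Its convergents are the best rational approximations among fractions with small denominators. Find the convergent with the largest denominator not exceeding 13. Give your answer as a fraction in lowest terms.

17/6

a_0 = 2: 2/1  (≤ bound)
a_1 = 1: 3/1  (≤ bound)
a_2 = 4: 14/5  (≤ bound)
a_3 = 1: 17/6  (≤ bound)
a_4 = 4: 82/29  (> 13, stop)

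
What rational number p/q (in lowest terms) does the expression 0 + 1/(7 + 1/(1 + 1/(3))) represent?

4/31

a_0 = 0: 0/1
a_1 = 7: 1/7
a_2 = 1: 1/8
a_3 = 3: 4/31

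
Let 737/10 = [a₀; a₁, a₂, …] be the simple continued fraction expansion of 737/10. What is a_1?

Apply division with remainder until the remainder is 0:
737 ÷ 10 → quotient 73, remainder 7
10 ÷ 7 → quotient 1, remainder 3

1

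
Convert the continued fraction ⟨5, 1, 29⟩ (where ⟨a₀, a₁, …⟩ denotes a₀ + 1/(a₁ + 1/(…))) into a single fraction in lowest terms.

179/30

Start with 29.
1 + 1/(29/1) = 1 + 1/29 = 30/29
5 + 1/(30/29) = 5 + 29/30 = 179/30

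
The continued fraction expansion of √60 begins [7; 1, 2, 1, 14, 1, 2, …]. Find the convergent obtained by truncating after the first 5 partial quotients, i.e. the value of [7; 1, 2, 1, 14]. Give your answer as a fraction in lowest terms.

457/59

a_0 = 7: 7/1
a_1 = 1: 8/1
a_2 = 2: 23/3
a_3 = 1: 31/4
a_4 = 14: 457/59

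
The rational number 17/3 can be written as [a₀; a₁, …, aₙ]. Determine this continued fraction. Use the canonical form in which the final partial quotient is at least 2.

⌊17/3⌋ = 5, remainder 2
⌊3/2⌋ = 1, remainder 1
⌊2/1⌋ = 2, remainder 0

[5; 1, 2]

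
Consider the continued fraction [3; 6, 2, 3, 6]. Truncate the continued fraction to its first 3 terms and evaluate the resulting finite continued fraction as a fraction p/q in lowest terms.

41/13

a_0 = 3: 3/1
a_1 = 6: 19/6
a_2 = 2: 41/13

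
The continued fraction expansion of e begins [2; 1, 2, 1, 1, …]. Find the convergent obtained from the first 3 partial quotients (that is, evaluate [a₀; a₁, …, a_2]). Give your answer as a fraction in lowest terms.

8/3

Use the convergent recurrence hₖ = aₖ·hₖ₋₁ + hₖ₋₂ (and likewise for the denominators kₖ):
a_0 = 2: 2/1
a_1 = 1: 3/1
a_2 = 2: 8/3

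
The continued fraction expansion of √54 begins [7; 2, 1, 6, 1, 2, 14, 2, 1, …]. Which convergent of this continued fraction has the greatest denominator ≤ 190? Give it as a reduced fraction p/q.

485/66

a_0 = 7: 7/1  (≤ bound)
a_1 = 2: 15/2  (≤ bound)
a_2 = 1: 22/3  (≤ bound)
a_3 = 6: 147/20  (≤ bound)
a_4 = 1: 169/23  (≤ bound)
a_5 = 2: 485/66  (≤ bound)
a_6 = 14: 6959/947  (> 190, stop)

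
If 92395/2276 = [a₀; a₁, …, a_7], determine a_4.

8

⌊92395/2276⌋ = 40, remainder 1355
⌊2276/1355⌋ = 1, remainder 921
⌊1355/921⌋ = 1, remainder 434
⌊921/434⌋ = 2, remainder 53
⌊434/53⌋ = 8, remainder 10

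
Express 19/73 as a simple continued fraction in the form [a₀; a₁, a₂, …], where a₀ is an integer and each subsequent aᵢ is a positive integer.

[0; 3, 1, 5, 3]

Run the Euclidean algorithm, recording each quotient:
19 = 0·73 + 19, so a_0 = 0
73 = 3·19 + 16, so a_1 = 3
19 = 1·16 + 3, so a_2 = 1
16 = 5·3 + 1, so a_3 = 5
3 = 3·1 + 0, so a_4 = 3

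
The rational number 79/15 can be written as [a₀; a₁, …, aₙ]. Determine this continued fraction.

[5; 3, 1, 3]

⌊79/15⌋ = 5, remainder 4
⌊15/4⌋ = 3, remainder 3
⌊4/3⌋ = 1, remainder 1
⌊3/1⌋ = 3, remainder 0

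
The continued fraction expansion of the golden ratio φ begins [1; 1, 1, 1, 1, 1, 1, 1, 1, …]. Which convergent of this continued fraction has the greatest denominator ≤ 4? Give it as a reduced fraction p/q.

5/3

a_0 = 1: 1/1  (≤ bound)
a_1 = 1: 2/1  (≤ bound)
a_2 = 1: 3/2  (≤ bound)
a_3 = 1: 5/3  (≤ bound)
a_4 = 1: 8/5  (> 4, stop)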